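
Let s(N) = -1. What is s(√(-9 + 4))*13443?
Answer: -13443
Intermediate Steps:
s(√(-9 + 4))*13443 = -1*13443 = -13443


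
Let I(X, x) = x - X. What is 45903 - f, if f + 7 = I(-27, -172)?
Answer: 46055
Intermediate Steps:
f = -152 (f = -7 + (-172 - 1*(-27)) = -7 + (-172 + 27) = -7 - 145 = -152)
45903 - f = 45903 - 1*(-152) = 45903 + 152 = 46055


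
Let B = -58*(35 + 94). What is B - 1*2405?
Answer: -9887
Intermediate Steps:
B = -7482 (B = -58*129 = -7482)
B - 1*2405 = -7482 - 1*2405 = -7482 - 2405 = -9887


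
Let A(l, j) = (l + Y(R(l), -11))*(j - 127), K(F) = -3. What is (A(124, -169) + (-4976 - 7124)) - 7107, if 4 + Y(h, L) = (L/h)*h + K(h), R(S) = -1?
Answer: -50583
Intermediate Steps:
Y(h, L) = -7 + L (Y(h, L) = -4 + ((L/h)*h - 3) = -4 + (L - 3) = -4 + (-3 + L) = -7 + L)
A(l, j) = (-127 + j)*(-18 + l) (A(l, j) = (l + (-7 - 11))*(j - 127) = (l - 18)*(-127 + j) = (-18 + l)*(-127 + j) = (-127 + j)*(-18 + l))
(A(124, -169) + (-4976 - 7124)) - 7107 = ((2286 - 127*124 - 18*(-169) - 169*124) + (-4976 - 7124)) - 7107 = ((2286 - 15748 + 3042 - 20956) - 12100) - 7107 = (-31376 - 12100) - 7107 = -43476 - 7107 = -50583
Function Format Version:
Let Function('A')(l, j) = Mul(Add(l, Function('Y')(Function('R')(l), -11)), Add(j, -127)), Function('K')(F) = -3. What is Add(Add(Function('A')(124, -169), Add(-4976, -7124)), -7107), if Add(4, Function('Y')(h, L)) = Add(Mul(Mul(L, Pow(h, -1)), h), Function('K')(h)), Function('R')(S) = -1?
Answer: -50583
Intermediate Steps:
Function('Y')(h, L) = Add(-7, L) (Function('Y')(h, L) = Add(-4, Add(Mul(Mul(L, Pow(h, -1)), h), -3)) = Add(-4, Add(L, -3)) = Add(-4, Add(-3, L)) = Add(-7, L))
Function('A')(l, j) = Mul(Add(-127, j), Add(-18, l)) (Function('A')(l, j) = Mul(Add(l, Add(-7, -11)), Add(j, -127)) = Mul(Add(l, -18), Add(-127, j)) = Mul(Add(-18, l), Add(-127, j)) = Mul(Add(-127, j), Add(-18, l)))
Add(Add(Function('A')(124, -169), Add(-4976, -7124)), -7107) = Add(Add(Add(2286, Mul(-127, 124), Mul(-18, -169), Mul(-169, 124)), Add(-4976, -7124)), -7107) = Add(Add(Add(2286, -15748, 3042, -20956), -12100), -7107) = Add(Add(-31376, -12100), -7107) = Add(-43476, -7107) = -50583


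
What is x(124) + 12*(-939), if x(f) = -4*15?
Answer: -11328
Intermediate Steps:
x(f) = -60
x(124) + 12*(-939) = -60 + 12*(-939) = -60 - 11268 = -11328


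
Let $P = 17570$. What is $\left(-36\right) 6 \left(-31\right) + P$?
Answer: $24266$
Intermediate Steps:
$\left(-36\right) 6 \left(-31\right) + P = \left(-36\right) 6 \left(-31\right) + 17570 = \left(-216\right) \left(-31\right) + 17570 = 6696 + 17570 = 24266$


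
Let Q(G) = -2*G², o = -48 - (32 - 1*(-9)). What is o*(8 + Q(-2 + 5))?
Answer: 890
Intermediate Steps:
o = -89 (o = -48 - (32 + 9) = -48 - 1*41 = -48 - 41 = -89)
o*(8 + Q(-2 + 5)) = -89*(8 - 2*(-2 + 5)²) = -89*(8 - 2*3²) = -89*(8 - 2*9) = -89*(8 - 18) = -89*(-10) = 890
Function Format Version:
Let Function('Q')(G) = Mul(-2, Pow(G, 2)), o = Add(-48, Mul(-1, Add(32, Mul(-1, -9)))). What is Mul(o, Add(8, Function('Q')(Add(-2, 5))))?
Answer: 890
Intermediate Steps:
o = -89 (o = Add(-48, Mul(-1, Add(32, 9))) = Add(-48, Mul(-1, 41)) = Add(-48, -41) = -89)
Mul(o, Add(8, Function('Q')(Add(-2, 5)))) = Mul(-89, Add(8, Mul(-2, Pow(Add(-2, 5), 2)))) = Mul(-89, Add(8, Mul(-2, Pow(3, 2)))) = Mul(-89, Add(8, Mul(-2, 9))) = Mul(-89, Add(8, -18)) = Mul(-89, -10) = 890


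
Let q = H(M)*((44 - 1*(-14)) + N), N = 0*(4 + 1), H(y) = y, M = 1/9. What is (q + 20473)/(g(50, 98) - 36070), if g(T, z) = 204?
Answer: -184315/322794 ≈ -0.57100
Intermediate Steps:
M = 1/9 ≈ 0.11111
N = 0 (N = 0*5 = 0)
q = 58/9 (q = ((44 - 1*(-14)) + 0)/9 = ((44 + 14) + 0)/9 = (58 + 0)/9 = (1/9)*58 = 58/9 ≈ 6.4444)
(q + 20473)/(g(50, 98) - 36070) = (58/9 + 20473)/(204 - 36070) = (184315/9)/(-35866) = (184315/9)*(-1/35866) = -184315/322794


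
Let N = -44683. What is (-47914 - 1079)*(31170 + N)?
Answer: 662042409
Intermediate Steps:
(-47914 - 1079)*(31170 + N) = (-47914 - 1079)*(31170 - 44683) = -48993*(-13513) = 662042409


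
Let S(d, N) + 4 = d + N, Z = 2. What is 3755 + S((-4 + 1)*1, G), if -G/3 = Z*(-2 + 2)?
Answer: 3748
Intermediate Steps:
G = 0 (G = -6*(-2 + 2) = -6*0 = -3*0 = 0)
S(d, N) = -4 + N + d (S(d, N) = -4 + (d + N) = -4 + (N + d) = -4 + N + d)
3755 + S((-4 + 1)*1, G) = 3755 + (-4 + 0 + (-4 + 1)*1) = 3755 + (-4 + 0 - 3*1) = 3755 + (-4 + 0 - 3) = 3755 - 7 = 3748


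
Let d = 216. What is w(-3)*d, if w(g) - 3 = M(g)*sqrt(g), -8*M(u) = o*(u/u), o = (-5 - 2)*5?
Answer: 648 + 945*I*sqrt(3) ≈ 648.0 + 1636.8*I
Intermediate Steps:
o = -35 (o = -7*5 = -35)
M(u) = 35/8 (M(u) = -(-35)*u/u/8 = -(-35)/8 = -1/8*(-35) = 35/8)
w(g) = 3 + 35*sqrt(g)/8
w(-3)*d = (3 + 35*sqrt(-3)/8)*216 = (3 + 35*(I*sqrt(3))/8)*216 = (3 + 35*I*sqrt(3)/8)*216 = 648 + 945*I*sqrt(3)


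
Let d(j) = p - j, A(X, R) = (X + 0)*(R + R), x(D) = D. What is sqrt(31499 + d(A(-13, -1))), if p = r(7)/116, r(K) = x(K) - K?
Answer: 3*sqrt(3497) ≈ 177.41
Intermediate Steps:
A(X, R) = 2*R*X (A(X, R) = X*(2*R) = 2*R*X)
r(K) = 0 (r(K) = K - K = 0)
p = 0 (p = 0/116 = 0*(1/116) = 0)
d(j) = -j (d(j) = 0 - j = -j)
sqrt(31499 + d(A(-13, -1))) = sqrt(31499 - 2*(-1)*(-13)) = sqrt(31499 - 1*26) = sqrt(31499 - 26) = sqrt(31473) = 3*sqrt(3497)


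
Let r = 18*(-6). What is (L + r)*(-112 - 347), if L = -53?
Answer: 73899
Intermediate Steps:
r = -108
(L + r)*(-112 - 347) = (-53 - 108)*(-112 - 347) = -161*(-459) = 73899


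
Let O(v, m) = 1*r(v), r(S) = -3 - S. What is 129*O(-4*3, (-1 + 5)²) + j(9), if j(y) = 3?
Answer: 1164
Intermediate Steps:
O(v, m) = -3 - v (O(v, m) = 1*(-3 - v) = -3 - v)
129*O(-4*3, (-1 + 5)²) + j(9) = 129*(-3 - (-4)*3) + 3 = 129*(-3 - 1*(-12)) + 3 = 129*(-3 + 12) + 3 = 129*9 + 3 = 1161 + 3 = 1164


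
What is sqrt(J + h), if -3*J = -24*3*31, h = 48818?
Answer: sqrt(49562) ≈ 222.63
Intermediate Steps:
J = 744 (J = -(-24*3)*31/3 = -(-24)*31 = -1/3*(-2232) = 744)
sqrt(J + h) = sqrt(744 + 48818) = sqrt(49562)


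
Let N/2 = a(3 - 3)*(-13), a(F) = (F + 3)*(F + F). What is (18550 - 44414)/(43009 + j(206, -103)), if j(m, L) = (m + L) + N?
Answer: -3233/5389 ≈ -0.59993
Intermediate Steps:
a(F) = 2*F*(3 + F) (a(F) = (3 + F)*(2*F) = 2*F*(3 + F))
N = 0 (N = 2*((2*(3 - 3)*(3 + (3 - 3)))*(-13)) = 2*((2*0*(3 + 0))*(-13)) = 2*((2*0*3)*(-13)) = 2*(0*(-13)) = 2*0 = 0)
j(m, L) = L + m (j(m, L) = (m + L) + 0 = (L + m) + 0 = L + m)
(18550 - 44414)/(43009 + j(206, -103)) = (18550 - 44414)/(43009 + (-103 + 206)) = -25864/(43009 + 103) = -25864/43112 = -25864*1/43112 = -3233/5389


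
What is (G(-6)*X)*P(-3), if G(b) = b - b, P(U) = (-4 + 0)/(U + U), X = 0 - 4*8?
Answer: 0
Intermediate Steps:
X = -32 (X = 0 - 32 = -32)
P(U) = -2/U (P(U) = -4*1/(2*U) = -2/U)
G(b) = 0
(G(-6)*X)*P(-3) = (0*(-32))*(-2/(-3)) = 0*(-2*(-⅓)) = 0*(⅔) = 0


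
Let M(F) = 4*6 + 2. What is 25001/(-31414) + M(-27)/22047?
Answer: -550380283/692584458 ≈ -0.79468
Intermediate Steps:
M(F) = 26 (M(F) = 24 + 2 = 26)
25001/(-31414) + M(-27)/22047 = 25001/(-31414) + 26/22047 = 25001*(-1/31414) + 26*(1/22047) = -25001/31414 + 26/22047 = -550380283/692584458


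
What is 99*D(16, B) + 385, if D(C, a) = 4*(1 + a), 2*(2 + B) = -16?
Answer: -3179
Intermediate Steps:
B = -10 (B = -2 + (½)*(-16) = -2 - 8 = -10)
D(C, a) = 4 + 4*a
99*D(16, B) + 385 = 99*(4 + 4*(-10)) + 385 = 99*(4 - 40) + 385 = 99*(-36) + 385 = -3564 + 385 = -3179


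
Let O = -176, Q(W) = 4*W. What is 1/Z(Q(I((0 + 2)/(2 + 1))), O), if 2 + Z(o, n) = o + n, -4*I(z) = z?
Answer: -3/536 ≈ -0.0055970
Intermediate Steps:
I(z) = -z/4
Z(o, n) = -2 + n + o (Z(o, n) = -2 + (o + n) = -2 + (n + o) = -2 + n + o)
1/Z(Q(I((0 + 2)/(2 + 1))), O) = 1/(-2 - 176 + 4*(-(0 + 2)/(4*(2 + 1)))) = 1/(-2 - 176 + 4*(-1/(2*3))) = 1/(-2 - 176 + 4*(-¼*⅔)) = 1/(-2 - 176 + 4*(-⅙)) = 1/(-2 - 176 - ⅔) = 1/(-536/3) = -3/536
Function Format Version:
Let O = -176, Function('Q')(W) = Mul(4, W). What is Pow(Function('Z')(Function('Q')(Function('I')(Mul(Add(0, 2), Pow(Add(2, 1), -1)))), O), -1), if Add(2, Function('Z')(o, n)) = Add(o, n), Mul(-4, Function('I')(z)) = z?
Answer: Rational(-3, 536) ≈ -0.0055970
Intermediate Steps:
Function('I')(z) = Mul(Rational(-1, 4), z)
Function('Z')(o, n) = Add(-2, n, o) (Function('Z')(o, n) = Add(-2, Add(o, n)) = Add(-2, Add(n, o)) = Add(-2, n, o))
Pow(Function('Z')(Function('Q')(Function('I')(Mul(Add(0, 2), Pow(Add(2, 1), -1)))), O), -1) = Pow(Add(-2, -176, Mul(4, Mul(Rational(-1, 4), Mul(Add(0, 2), Pow(Add(2, 1), -1))))), -1) = Pow(Add(-2, -176, Mul(4, Mul(Rational(-1, 4), Mul(2, Pow(3, -1))))), -1) = Pow(Add(-2, -176, Mul(4, Mul(Rational(-1, 4), Mul(2, Rational(1, 3))))), -1) = Pow(Add(-2, -176, Mul(4, Mul(Rational(-1, 4), Rational(2, 3)))), -1) = Pow(Add(-2, -176, Mul(4, Rational(-1, 6))), -1) = Pow(Add(-2, -176, Rational(-2, 3)), -1) = Pow(Rational(-536, 3), -1) = Rational(-3, 536)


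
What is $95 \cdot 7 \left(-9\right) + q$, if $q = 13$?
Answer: $-5972$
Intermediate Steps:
$95 \cdot 7 \left(-9\right) + q = 95 \cdot 7 \left(-9\right) + 13 = 95 \left(-63\right) + 13 = -5985 + 13 = -5972$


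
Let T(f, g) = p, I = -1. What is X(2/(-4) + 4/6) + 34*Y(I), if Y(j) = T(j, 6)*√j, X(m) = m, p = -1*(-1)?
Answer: ⅙ + 34*I ≈ 0.16667 + 34.0*I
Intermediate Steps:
p = 1
T(f, g) = 1
Y(j) = √j (Y(j) = 1*√j = √j)
X(2/(-4) + 4/6) + 34*Y(I) = (2/(-4) + 4/6) + 34*√(-1) = (2*(-¼) + 4*(⅙)) + 34*I = (-½ + ⅔) + 34*I = ⅙ + 34*I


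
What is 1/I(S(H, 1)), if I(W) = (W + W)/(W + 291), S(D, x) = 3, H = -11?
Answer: 49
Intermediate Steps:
I(W) = 2*W/(291 + W) (I(W) = (2*W)/(291 + W) = 2*W/(291 + W))
1/I(S(H, 1)) = 1/(2*3/(291 + 3)) = 1/(2*3/294) = 1/(2*3*(1/294)) = 1/(1/49) = 49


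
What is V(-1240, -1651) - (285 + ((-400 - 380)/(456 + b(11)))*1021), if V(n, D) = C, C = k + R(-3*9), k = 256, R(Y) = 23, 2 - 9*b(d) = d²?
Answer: 1428702/797 ≈ 1792.6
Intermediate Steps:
b(d) = 2/9 - d²/9
C = 279 (C = 256 + 23 = 279)
V(n, D) = 279
V(-1240, -1651) - (285 + ((-400 - 380)/(456 + b(11)))*1021) = 279 - (285 + ((-400 - 380)/(456 + (2/9 - ⅑*11²)))*1021) = 279 - (285 - 780/(456 + (2/9 - ⅑*121))*1021) = 279 - (285 - 780/(456 + (2/9 - 121/9))*1021) = 279 - (285 - 780/(456 - 119/9)*1021) = 279 - (285 - 780/3985/9*1021) = 279 - (285 - 780*9/3985*1021) = 279 - (285 - 1404/797*1021) = 279 - (285 - 1433484/797) = 279 - 1*(-1206339/797) = 279 + 1206339/797 = 1428702/797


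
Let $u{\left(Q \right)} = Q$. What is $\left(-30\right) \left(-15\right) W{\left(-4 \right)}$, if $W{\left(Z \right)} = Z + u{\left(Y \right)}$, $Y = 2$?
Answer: $-900$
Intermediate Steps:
$W{\left(Z \right)} = 2 + Z$ ($W{\left(Z \right)} = Z + 2 = 2 + Z$)
$\left(-30\right) \left(-15\right) W{\left(-4 \right)} = \left(-30\right) \left(-15\right) \left(2 - 4\right) = 450 \left(-2\right) = -900$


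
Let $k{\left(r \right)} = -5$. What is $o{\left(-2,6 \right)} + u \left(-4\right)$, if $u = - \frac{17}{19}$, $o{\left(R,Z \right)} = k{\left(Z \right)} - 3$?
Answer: $- \frac{84}{19} \approx -4.4211$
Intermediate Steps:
$o{\left(R,Z \right)} = -8$ ($o{\left(R,Z \right)} = -5 - 3 = -8$)
$u = - \frac{17}{19}$ ($u = \left(-17\right) \frac{1}{19} = - \frac{17}{19} \approx -0.89474$)
$o{\left(-2,6 \right)} + u \left(-4\right) = -8 - - \frac{68}{19} = -8 + \frac{68}{19} = - \frac{84}{19}$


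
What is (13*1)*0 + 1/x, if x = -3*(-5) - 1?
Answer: 1/14 ≈ 0.071429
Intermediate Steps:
x = 14 (x = 15 - 1 = 14)
(13*1)*0 + 1/x = (13*1)*0 + 1/14 = 13*0 + 1/14 = 0 + 1/14 = 1/14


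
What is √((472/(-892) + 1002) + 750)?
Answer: √87098894/223 ≈ 41.851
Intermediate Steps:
√((472/(-892) + 1002) + 750) = √((472*(-1/892) + 1002) + 750) = √((-118/223 + 1002) + 750) = √(223328/223 + 750) = √(390578/223) = √87098894/223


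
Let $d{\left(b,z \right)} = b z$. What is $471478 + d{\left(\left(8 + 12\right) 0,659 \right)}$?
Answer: $471478$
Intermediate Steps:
$471478 + d{\left(\left(8 + 12\right) 0,659 \right)} = 471478 + \left(8 + 12\right) 0 \cdot 659 = 471478 + 20 \cdot 0 \cdot 659 = 471478 + 0 \cdot 659 = 471478 + 0 = 471478$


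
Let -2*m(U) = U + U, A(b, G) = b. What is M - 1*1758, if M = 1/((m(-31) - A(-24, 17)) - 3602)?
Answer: -6235627/3547 ≈ -1758.0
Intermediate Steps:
m(U) = -U (m(U) = -(U + U)/2 = -U)
M = -1/3547 (M = 1/((-1*(-31) - 1*(-24)) - 3602) = 1/((31 + 24) - 3602) = 1/(55 - 3602) = 1/(-3547) = -1/3547 ≈ -0.00028193)
M - 1*1758 = -1/3547 - 1*1758 = -1/3547 - 1758 = -6235627/3547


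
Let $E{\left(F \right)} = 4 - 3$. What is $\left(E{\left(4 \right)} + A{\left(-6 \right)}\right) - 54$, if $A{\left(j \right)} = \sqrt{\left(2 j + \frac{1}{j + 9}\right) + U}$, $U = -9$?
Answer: $-53 + \frac{i \sqrt{186}}{3} \approx -53.0 + 4.5461 i$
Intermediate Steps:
$A{\left(j \right)} = \sqrt{-9 + \frac{1}{9 + j} + 2 j}$ ($A{\left(j \right)} = \sqrt{\left(2 j + \frac{1}{j + 9}\right) - 9} = \sqrt{\left(2 j + \frac{1}{9 + j}\right) - 9} = \sqrt{\left(\frac{1}{9 + j} + 2 j\right) - 9} = \sqrt{-9 + \frac{1}{9 + j} + 2 j}$)
$E{\left(F \right)} = 1$
$\left(E{\left(4 \right)} + A{\left(-6 \right)}\right) - 54 = \left(1 + \sqrt{\frac{-80 + 2 \left(-6\right)^{2} + 9 \left(-6\right)}{9 - 6}}\right) - 54 = \left(1 + \sqrt{\frac{-80 + 2 \cdot 36 - 54}{3}}\right) - 54 = \left(1 + \sqrt{\frac{-80 + 72 - 54}{3}}\right) - 54 = \left(1 + \sqrt{\frac{1}{3} \left(-62\right)}\right) - 54 = \left(1 + \sqrt{- \frac{62}{3}}\right) - 54 = \left(1 + \frac{i \sqrt{186}}{3}\right) - 54 = -53 + \frac{i \sqrt{186}}{3}$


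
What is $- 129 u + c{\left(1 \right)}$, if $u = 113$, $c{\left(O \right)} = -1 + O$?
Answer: $-14577$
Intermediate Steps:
$- 129 u + c{\left(1 \right)} = \left(-129\right) 113 + \left(-1 + 1\right) = -14577 + 0 = -14577$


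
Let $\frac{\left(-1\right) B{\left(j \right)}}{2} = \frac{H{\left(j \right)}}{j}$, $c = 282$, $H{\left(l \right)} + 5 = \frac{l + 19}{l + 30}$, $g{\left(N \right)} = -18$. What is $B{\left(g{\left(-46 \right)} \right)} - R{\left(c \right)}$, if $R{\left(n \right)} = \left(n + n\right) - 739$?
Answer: $\frac{18841}{108} \approx 174.45$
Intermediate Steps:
$H{\left(l \right)} = -5 + \frac{19 + l}{30 + l}$ ($H{\left(l \right)} = -5 + \frac{l + 19}{l + 30} = -5 + \frac{19 + l}{30 + l}$)
$B{\left(j \right)} = - \frac{2 \left(-131 - 4 j\right)}{j \left(30 + j\right)}$ ($B{\left(j \right)} = - 2 \frac{\frac{1}{30 + j} \left(-131 - 4 j\right)}{j} = - 2 \frac{-131 - 4 j}{j \left(30 + j\right)} = - \frac{2 \left(-131 - 4 j\right)}{j \left(30 + j\right)}$)
$R{\left(n \right)} = -739 + 2 n$ ($R{\left(n \right)} = 2 n - 739 = -739 + 2 n$)
$B{\left(g{\left(-46 \right)} \right)} - R{\left(c \right)} = \frac{2 \left(131 + 4 \left(-18\right)\right)}{\left(-18\right) \left(30 - 18\right)} - \left(-739 + 2 \cdot 282\right) = 2 \left(- \frac{1}{18}\right) \frac{1}{12} \left(131 - 72\right) - \left(-739 + 564\right) = 2 \left(- \frac{1}{18}\right) \frac{1}{12} \cdot 59 - -175 = - \frac{59}{108} + 175 = \frac{18841}{108}$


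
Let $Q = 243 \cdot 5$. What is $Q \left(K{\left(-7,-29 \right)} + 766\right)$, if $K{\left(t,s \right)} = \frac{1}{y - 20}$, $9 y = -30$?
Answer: $\frac{13028931}{14} \approx 9.3064 \cdot 10^{5}$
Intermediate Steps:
$Q = 1215$
$y = - \frac{10}{3}$ ($y = \frac{1}{9} \left(-30\right) = - \frac{10}{3} \approx -3.3333$)
$K{\left(t,s \right)} = - \frac{3}{70}$ ($K{\left(t,s \right)} = \frac{1}{- \frac{10}{3} - 20} = \frac{1}{- \frac{70}{3}} = - \frac{3}{70}$)
$Q \left(K{\left(-7,-29 \right)} + 766\right) = 1215 \left(- \frac{3}{70} + 766\right) = 1215 \cdot \frac{53617}{70} = \frac{13028931}{14}$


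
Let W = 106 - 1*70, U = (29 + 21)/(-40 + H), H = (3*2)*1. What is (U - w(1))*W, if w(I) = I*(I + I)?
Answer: -2124/17 ≈ -124.94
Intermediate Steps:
w(I) = 2*I² (w(I) = I*(2*I) = 2*I²)
H = 6 (H = 6*1 = 6)
U = -25/17 (U = (29 + 21)/(-40 + 6) = 50/(-34) = 50*(-1/34) = -25/17 ≈ -1.4706)
W = 36 (W = 106 - 70 = 36)
(U - w(1))*W = (-25/17 - 2*1²)*36 = (-25/17 - 2)*36 = -59/17*36 = -2124/17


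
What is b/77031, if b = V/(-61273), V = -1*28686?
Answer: 9562/1573306821 ≈ 6.0776e-6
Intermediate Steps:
V = -28686
b = 28686/61273 (b = -28686/(-61273) = -28686*(-1/61273) = 28686/61273 ≈ 0.46817)
b/77031 = (28686/61273)/77031 = (28686/61273)*(1/77031) = 9562/1573306821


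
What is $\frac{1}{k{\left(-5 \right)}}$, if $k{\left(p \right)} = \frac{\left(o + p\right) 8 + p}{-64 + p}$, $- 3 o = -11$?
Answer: $\frac{207}{47} \approx 4.4043$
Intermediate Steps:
$o = \frac{11}{3}$ ($o = \left(- \frac{1}{3}\right) \left(-11\right) = \frac{11}{3} \approx 3.6667$)
$k{\left(p \right)} = \frac{\frac{88}{3} + 9 p}{-64 + p}$ ($k{\left(p \right)} = \frac{\left(\frac{11}{3} + p\right) 8 + p}{-64 + p} = \frac{\left(\frac{88}{3} + 8 p\right) + p}{-64 + p} = \frac{\frac{88}{3} + 9 p}{-64 + p}$)
$\frac{1}{k{\left(-5 \right)}} = \frac{1}{\frac{1}{3} \frac{1}{-64 - 5} \left(88 + 27 \left(-5\right)\right)} = \frac{1}{\frac{1}{3} \frac{1}{-69} \left(88 - 135\right)} = \frac{1}{\frac{1}{3} \left(- \frac{1}{69}\right) \left(-47\right)} = \frac{1}{\frac{47}{207}} = \frac{207}{47}$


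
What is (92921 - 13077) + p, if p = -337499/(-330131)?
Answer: 26359317063/330131 ≈ 79845.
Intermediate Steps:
p = 337499/330131 (p = -337499*(-1/330131) = 337499/330131 ≈ 1.0223)
(92921 - 13077) + p = (92921 - 13077) + 337499/330131 = 79844 + 337499/330131 = 26359317063/330131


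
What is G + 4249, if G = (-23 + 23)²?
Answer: 4249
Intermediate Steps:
G = 0 (G = 0² = 0)
G + 4249 = 0 + 4249 = 4249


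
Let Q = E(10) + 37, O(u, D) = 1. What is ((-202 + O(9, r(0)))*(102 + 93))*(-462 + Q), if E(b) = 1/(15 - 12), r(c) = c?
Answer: 16644810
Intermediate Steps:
E(b) = ⅓ (E(b) = 1/3 = ⅓)
Q = 112/3 (Q = ⅓ + 37 = 112/3 ≈ 37.333)
((-202 + O(9, r(0)))*(102 + 93))*(-462 + Q) = ((-202 + 1)*(102 + 93))*(-462 + 112/3) = -201*195*(-1274/3) = -39195*(-1274/3) = 16644810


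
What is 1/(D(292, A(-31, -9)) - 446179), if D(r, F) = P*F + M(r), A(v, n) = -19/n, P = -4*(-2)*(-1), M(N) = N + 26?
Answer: -9/4012901 ≈ -2.2428e-6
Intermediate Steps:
M(N) = 26 + N
P = -8 (P = 8*(-1) = -8)
D(r, F) = 26 + r - 8*F (D(r, F) = -8*F + (26 + r) = 26 + r - 8*F)
1/(D(292, A(-31, -9)) - 446179) = 1/((26 + 292 - (-152)/(-9)) - 446179) = 1/((26 + 292 - (-152)*(-1)/9) - 446179) = 1/((26 + 292 - 8*19/9) - 446179) = 1/((26 + 292 - 152/9) - 446179) = 1/(2710/9 - 446179) = 1/(-4012901/9) = -9/4012901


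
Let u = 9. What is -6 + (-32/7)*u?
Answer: -330/7 ≈ -47.143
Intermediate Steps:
-6 + (-32/7)*u = -6 - 32/7*9 = -6 - 288/7 = -330/7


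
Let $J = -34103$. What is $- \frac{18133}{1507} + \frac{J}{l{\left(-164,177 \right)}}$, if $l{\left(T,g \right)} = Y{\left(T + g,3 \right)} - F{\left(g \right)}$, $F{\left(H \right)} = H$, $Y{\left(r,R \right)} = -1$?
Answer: $\frac{48165547}{268246} \approx 179.56$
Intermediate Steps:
$l{\left(T,g \right)} = -1 - g$
$- \frac{18133}{1507} + \frac{J}{l{\left(-164,177 \right)}} = - \frac{18133}{1507} - \frac{34103}{-1 - 177} = \left(-18133\right) \frac{1}{1507} - \frac{34103}{-1 - 177} = - \frac{18133}{1507} - \frac{34103}{-178} = - \frac{18133}{1507} - - \frac{34103}{178} = - \frac{18133}{1507} + \frac{34103}{178} = \frac{48165547}{268246}$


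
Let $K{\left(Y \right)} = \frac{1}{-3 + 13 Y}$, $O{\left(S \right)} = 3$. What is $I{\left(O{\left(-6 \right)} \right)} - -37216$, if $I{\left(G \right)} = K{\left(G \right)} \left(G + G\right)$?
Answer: $\frac{223297}{6} \approx 37216.0$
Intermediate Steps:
$I{\left(G \right)} = \frac{2 G}{-3 + 13 G}$ ($I{\left(G \right)} = \frac{G + G}{-3 + 13 G} = \frac{2 G}{-3 + 13 G}$)
$I{\left(O{\left(-6 \right)} \right)} - -37216 = 2 \cdot 3 \frac{1}{-3 + 13 \cdot 3} - -37216 = 2 \cdot 3 \frac{1}{-3 + 39} + 37216 = 2 \cdot 3 \cdot \frac{1}{36} + 37216 = \frac{1}{6} + 37216 = \frac{223297}{6}$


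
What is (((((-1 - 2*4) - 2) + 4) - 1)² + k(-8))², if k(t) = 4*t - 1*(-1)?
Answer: 1089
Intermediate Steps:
k(t) = 1 + 4*t (k(t) = 4*t + 1 = 1 + 4*t)
(((((-1 - 2*4) - 2) + 4) - 1)² + k(-8))² = (((((-1 - 2*4) - 2) + 4) - 1)² + (1 + 4*(-8)))² = (((((-1 - 8) - 2) + 4) - 1)² + (1 - 32))² = ((((-9 - 2) + 4) - 1)² - 31)² = (((-11 + 4) - 1)² - 31)² = ((-7 - 1)² - 31)² = ((-8)² - 31)² = (64 - 31)² = 33² = 1089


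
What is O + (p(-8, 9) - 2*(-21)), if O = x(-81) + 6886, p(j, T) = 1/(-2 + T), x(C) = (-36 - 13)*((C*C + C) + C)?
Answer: -2146360/7 ≈ -3.0662e+5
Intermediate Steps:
x(C) = -98*C - 49*C² (x(C) = -49*((C² + C) + C) = -49*((C + C²) + C) = -49*(C² + 2*C) = -98*C - 49*C²)
O = -306665 (O = -49*(-81)*(2 - 81) + 6886 = -49*(-81)*(-79) + 6886 = -313551 + 6886 = -306665)
O + (p(-8, 9) - 2*(-21)) = -306665 + (1/(-2 + 9) - 2*(-21)) = -306665 + (1/7 + 42) = -306665 + (⅐ + 42) = -306665 + 295/7 = -2146360/7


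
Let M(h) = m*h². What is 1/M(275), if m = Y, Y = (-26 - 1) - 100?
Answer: -1/9604375 ≈ -1.0412e-7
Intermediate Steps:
Y = -127 (Y = -27 - 100 = -127)
m = -127
M(h) = -127*h²
1/M(275) = 1/(-127*275²) = 1/(-127*75625) = 1/(-9604375) = -1/9604375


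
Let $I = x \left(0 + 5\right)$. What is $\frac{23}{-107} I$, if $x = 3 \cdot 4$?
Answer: $- \frac{1380}{107} \approx -12.897$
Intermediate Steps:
$x = 12$
$I = 60$ ($I = 12 \left(0 + 5\right) = 12 \cdot 5 = 60$)
$\frac{23}{-107} I = \frac{23}{-107} \cdot 60 = 23 \left(- \frac{1}{107}\right) 60 = \left(- \frac{23}{107}\right) 60 = - \frac{1380}{107}$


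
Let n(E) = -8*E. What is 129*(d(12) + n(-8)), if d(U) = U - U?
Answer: 8256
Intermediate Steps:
d(U) = 0
129*(d(12) + n(-8)) = 129*(0 - 8*(-8)) = 129*(0 + 64) = 129*64 = 8256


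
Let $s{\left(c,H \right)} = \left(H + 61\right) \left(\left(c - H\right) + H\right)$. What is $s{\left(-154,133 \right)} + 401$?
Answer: $-29475$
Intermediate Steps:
$s{\left(c,H \right)} = c \left(61 + H\right)$ ($s{\left(c,H \right)} = \left(61 + H\right) c = c \left(61 + H\right)$)
$s{\left(-154,133 \right)} + 401 = - 154 \left(61 + 133\right) + 401 = \left(-154\right) 194 + 401 = -29876 + 401 = -29475$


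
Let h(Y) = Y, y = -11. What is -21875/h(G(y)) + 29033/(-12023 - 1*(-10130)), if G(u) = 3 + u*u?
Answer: -45009467/234732 ≈ -191.75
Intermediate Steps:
G(u) = 3 + u²
-21875/h(G(y)) + 29033/(-12023 - 1*(-10130)) = -21875/(3 + (-11)²) + 29033/(-12023 - 1*(-10130)) = -21875/(3 + 121) + 29033/(-12023 + 10130) = -21875/124 + 29033/(-1893) = -21875*1/124 + 29033*(-1/1893) = -21875/124 - 29033/1893 = -45009467/234732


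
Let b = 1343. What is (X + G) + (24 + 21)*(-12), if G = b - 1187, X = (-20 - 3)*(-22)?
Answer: 122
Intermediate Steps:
X = 506 (X = -23*(-22) = 506)
G = 156 (G = 1343 - 1187 = 156)
(X + G) + (24 + 21)*(-12) = (506 + 156) + (24 + 21)*(-12) = 662 + 45*(-12) = 662 - 540 = 122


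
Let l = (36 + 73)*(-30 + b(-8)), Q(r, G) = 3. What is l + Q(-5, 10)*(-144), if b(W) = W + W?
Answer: -5446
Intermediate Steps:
b(W) = 2*W
l = -5014 (l = (36 + 73)*(-30 + 2*(-8)) = 109*(-30 - 16) = 109*(-46) = -5014)
l + Q(-5, 10)*(-144) = -5014 + 3*(-144) = -5014 - 432 = -5446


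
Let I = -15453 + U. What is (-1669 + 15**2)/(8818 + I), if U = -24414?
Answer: 1444/31049 ≈ 0.046507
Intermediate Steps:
I = -39867 (I = -15453 - 24414 = -39867)
(-1669 + 15**2)/(8818 + I) = (-1669 + 15**2)/(8818 - 39867) = (-1669 + 225)/(-31049) = -1444*(-1/31049) = 1444/31049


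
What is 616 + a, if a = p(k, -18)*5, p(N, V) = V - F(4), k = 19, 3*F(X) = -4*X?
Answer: 1658/3 ≈ 552.67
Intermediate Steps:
F(X) = -4*X/3 (F(X) = (-4*X)/3 = -4*X/3)
p(N, V) = 16/3 + V (p(N, V) = V - (-4)*4/3 = V - 1*(-16/3) = V + 16/3 = 16/3 + V)
a = -190/3 (a = (16/3 - 18)*5 = -38/3*5 = -190/3 ≈ -63.333)
616 + a = 616 - 190/3 = 1658/3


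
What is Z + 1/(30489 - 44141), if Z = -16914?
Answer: -230909929/13652 ≈ -16914.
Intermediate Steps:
Z + 1/(30489 - 44141) = -16914 + 1/(30489 - 44141) = -16914 + 1/(-13652) = -16914 - 1/13652 = -230909929/13652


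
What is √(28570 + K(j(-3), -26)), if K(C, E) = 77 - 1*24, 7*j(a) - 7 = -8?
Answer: √28623 ≈ 169.18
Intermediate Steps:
j(a) = -⅐ (j(a) = 1 + (⅐)*(-8) = 1 - 8/7 = -⅐)
K(C, E) = 53 (K(C, E) = 77 - 24 = 53)
√(28570 + K(j(-3), -26)) = √(28570 + 53) = √28623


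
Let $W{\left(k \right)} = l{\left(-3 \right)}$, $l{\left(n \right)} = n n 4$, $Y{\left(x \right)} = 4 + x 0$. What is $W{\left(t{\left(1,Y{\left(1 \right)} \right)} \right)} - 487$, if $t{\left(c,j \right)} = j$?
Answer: $-451$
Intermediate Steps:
$Y{\left(x \right)} = 4$ ($Y{\left(x \right)} = 4 + 0 = 4$)
$l{\left(n \right)} = 4 n^{2}$ ($l{\left(n \right)} = n^{2} \cdot 4 = 4 n^{2}$)
$W{\left(k \right)} = 36$ ($W{\left(k \right)} = 4 \left(-3\right)^{2} = 4 \cdot 9 = 36$)
$W{\left(t{\left(1,Y{\left(1 \right)} \right)} \right)} - 487 = 36 - 487 = -451$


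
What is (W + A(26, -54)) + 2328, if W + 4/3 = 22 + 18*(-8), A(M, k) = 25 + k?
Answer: 6527/3 ≈ 2175.7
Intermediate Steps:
W = -370/3 (W = -4/3 + (22 + 18*(-8)) = -4/3 + (22 - 144) = -4/3 - 122 = -370/3 ≈ -123.33)
(W + A(26, -54)) + 2328 = (-370/3 + (25 - 54)) + 2328 = (-370/3 - 29) + 2328 = -457/3 + 2328 = 6527/3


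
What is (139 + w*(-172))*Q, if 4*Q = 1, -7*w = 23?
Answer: 4929/28 ≈ 176.04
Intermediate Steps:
w = -23/7 (w = -1/7*23 = -23/7 ≈ -3.2857)
Q = 1/4 (Q = (1/4)*1 = 1/4 ≈ 0.25000)
(139 + w*(-172))*Q = (139 - 23/7*(-172))*(1/4) = (139 + 3956/7)*(1/4) = (4929/7)*(1/4) = 4929/28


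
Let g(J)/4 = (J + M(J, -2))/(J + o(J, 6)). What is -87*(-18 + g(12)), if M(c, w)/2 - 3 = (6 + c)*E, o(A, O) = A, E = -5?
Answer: 3915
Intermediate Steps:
M(c, w) = -54 - 10*c (M(c, w) = 6 + 2*((6 + c)*(-5)) = 6 + 2*(-30 - 5*c) = 6 + (-60 - 10*c) = -54 - 10*c)
g(J) = 2*(-54 - 9*J)/J (g(J) = 4*((J + (-54 - 10*J))/(J + J)) = 4*((-54 - 9*J)/((2*J))) = 4*((-54 - 9*J)*(1/(2*J))) = 4*((-54 - 9*J)/(2*J)) = 2*(-54 - 9*J)/J)
-87*(-18 + g(12)) = -87*(-18 + (-18 - 108/12)) = -87*(-18 + (-18 - 108*1/12)) = -87*(-18 + (-18 - 9)) = -87*(-18 - 27) = -87*(-45) = 3915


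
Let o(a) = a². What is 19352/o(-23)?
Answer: 19352/529 ≈ 36.582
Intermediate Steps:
19352/o(-23) = 19352/((-23)²) = 19352/529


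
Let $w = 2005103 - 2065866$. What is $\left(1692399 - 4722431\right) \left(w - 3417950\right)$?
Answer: $10540611708816$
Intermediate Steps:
$w = -60763$ ($w = 2005103 - 2065866 = -60763$)
$\left(1692399 - 4722431\right) \left(w - 3417950\right) = \left(1692399 - 4722431\right) \left(-60763 - 3417950\right) = \left(-3030032\right) \left(-3478713\right) = 10540611708816$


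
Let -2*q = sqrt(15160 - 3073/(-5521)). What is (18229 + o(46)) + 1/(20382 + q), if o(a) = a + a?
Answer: 168080196277152831/9174182404183 + 2*sqrt(462115611593)/9174182404183 ≈ 18321.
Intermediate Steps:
q = -sqrt(462115611593)/11042 (q = -sqrt(15160 - 3073/(-5521))/2 = -sqrt(15160 - 3073*(-1/5521))/2 = -sqrt(15160 + 3073/5521)/2 = -sqrt(462115611593)/11042 ≈ -61.564)
o(a) = 2*a
(18229 + o(46)) + 1/(20382 + q) = (18229 + 2*46) + 1/(20382 - sqrt(462115611593)/11042) = (18229 + 92) + 1/(20382 - sqrt(462115611593)/11042) = 18321 + 1/(20382 - sqrt(462115611593)/11042)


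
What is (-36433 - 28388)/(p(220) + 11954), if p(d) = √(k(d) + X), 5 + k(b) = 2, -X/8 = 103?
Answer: -258290078/47632981 + 21607*I*√827/47632981 ≈ -5.4225 + 0.013045*I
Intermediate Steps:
X = -824 (X = -8*103 = -824)
k(b) = -3 (k(b) = -5 + 2 = -3)
p(d) = I*√827 (p(d) = √(-3 - 824) = √(-827) = I*√827)
(-36433 - 28388)/(p(220) + 11954) = (-36433 - 28388)/(I*√827 + 11954) = -64821/(11954 + I*√827)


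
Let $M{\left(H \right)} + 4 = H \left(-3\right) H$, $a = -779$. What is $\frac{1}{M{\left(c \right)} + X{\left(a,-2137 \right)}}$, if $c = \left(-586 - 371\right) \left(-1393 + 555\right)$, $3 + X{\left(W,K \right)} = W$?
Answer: $- \frac{1}{1929448396254} \approx -5.1828 \cdot 10^{-13}$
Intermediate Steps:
$X{\left(W,K \right)} = -3 + W$
$c = 801966$ ($c = \left(-957\right) \left(-838\right) = 801966$)
$M{\left(H \right)} = -4 - 3 H^{2}$ ($M{\left(H \right)} = -4 + H \left(-3\right) H = -4 + - 3 H H = -4 - 3 H^{2}$)
$\frac{1}{M{\left(c \right)} + X{\left(a,-2137 \right)}} = \frac{1}{\left(-4 - 3 \cdot 801966^{2}\right) - 782} = \frac{1}{\left(-4 - 1929448395468\right) - 782} = \frac{1}{-1929448395472 - 782} = \frac{1}{-1929448396254} = - \frac{1}{1929448396254}$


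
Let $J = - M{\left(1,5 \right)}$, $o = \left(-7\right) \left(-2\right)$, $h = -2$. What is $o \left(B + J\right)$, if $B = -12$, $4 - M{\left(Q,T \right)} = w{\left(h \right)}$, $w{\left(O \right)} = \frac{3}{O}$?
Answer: $-245$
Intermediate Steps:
$o = 14$
$M{\left(Q,T \right)} = \frac{11}{2}$ ($M{\left(Q,T \right)} = 4 - \frac{3}{-2} = 4 - 3 \left(- \frac{1}{2}\right) = 4 - - \frac{3}{2} = 4 + \frac{3}{2} = \frac{11}{2}$)
$J = - \frac{11}{2}$ ($J = \left(-1\right) \frac{11}{2} = - \frac{11}{2} \approx -5.5$)
$o \left(B + J\right) = 14 \left(-12 - \frac{11}{2}\right) = 14 \left(- \frac{35}{2}\right) = -245$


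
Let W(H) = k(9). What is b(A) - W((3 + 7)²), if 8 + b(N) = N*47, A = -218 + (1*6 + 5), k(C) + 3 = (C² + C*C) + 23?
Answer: -9919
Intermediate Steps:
k(C) = 20 + 2*C² (k(C) = -3 + ((C² + C*C) + 23) = -3 + ((C² + C²) + 23) = -3 + (2*C² + 23) = -3 + (23 + 2*C²) = 20 + 2*C²)
W(H) = 182 (W(H) = 20 + 2*9² = 20 + 2*81 = 20 + 162 = 182)
A = -207 (A = -218 + (6 + 5) = -218 + 11 = -207)
b(N) = -8 + 47*N (b(N) = -8 + N*47 = -8 + 47*N)
b(A) - W((3 + 7)²) = (-8 + 47*(-207)) - 1*182 = (-8 - 9729) - 182 = -9737 - 182 = -9919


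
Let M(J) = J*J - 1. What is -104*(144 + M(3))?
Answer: -15808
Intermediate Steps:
M(J) = -1 + J² (M(J) = J² - 1 = -1 + J²)
-104*(144 + M(3)) = -104*(144 + (-1 + 3²)) = -104*(144 + (-1 + 9)) = -104*(144 + 8) = -104*152 = -15808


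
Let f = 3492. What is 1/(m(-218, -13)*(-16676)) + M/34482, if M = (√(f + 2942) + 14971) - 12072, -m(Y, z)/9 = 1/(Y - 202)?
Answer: 3894547/47918486 + √6434/34482 ≈ 0.083601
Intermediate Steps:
m(Y, z) = -9/(-202 + Y) (m(Y, z) = -9/(Y - 202) = -9/(-202 + Y))
M = 2899 + √6434 (M = (√(3492 + 2942) + 14971) - 12072 = (√6434 + 14971) - 12072 = (14971 + √6434) - 12072 = 2899 + √6434 ≈ 2979.2)
1/(m(-218, -13)*(-16676)) + M/34482 = 1/(-9/(-202 - 218)*(-16676)) + (2899 + √6434)/34482 = -1/16676/(-9/(-420)) + (2899 + √6434)*(1/34482) = -1/16676/(-9*(-1/420)) + (2899/34482 + √6434/34482) = -1/16676/(3/140) + (2899/34482 + √6434/34482) = (140/3)*(-1/16676) + (2899/34482 + √6434/34482) = -35/12507 + (2899/34482 + √6434/34482) = 3894547/47918486 + √6434/34482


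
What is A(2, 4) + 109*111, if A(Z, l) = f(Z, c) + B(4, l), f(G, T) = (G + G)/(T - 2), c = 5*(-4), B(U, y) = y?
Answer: 133131/11 ≈ 12103.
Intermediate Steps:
c = -20
f(G, T) = 2*G/(-2 + T) (f(G, T) = (2*G)/(-2 + T) = 2*G/(-2 + T))
A(Z, l) = l - Z/11 (A(Z, l) = 2*Z/(-2 - 20) + l = 2*Z/(-22) + l = 2*Z*(-1/22) + l = -Z/11 + l = l - Z/11)
A(2, 4) + 109*111 = (4 - 1/11*2) + 109*111 = (4 - 2/11) + 12099 = 42/11 + 12099 = 133131/11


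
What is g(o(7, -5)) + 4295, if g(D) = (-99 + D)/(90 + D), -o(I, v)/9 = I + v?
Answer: 34347/8 ≈ 4293.4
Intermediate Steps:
o(I, v) = -9*I - 9*v (o(I, v) = -9*(I + v) = -9*I - 9*v)
g(D) = (-99 + D)/(90 + D)
g(o(7, -5)) + 4295 = (-99 + (-9*7 - 9*(-5)))/(90 + (-9*7 - 9*(-5))) + 4295 = (-99 + (-63 + 45))/(90 + (-63 + 45)) + 4295 = (-99 - 18)/(90 - 18) + 4295 = -117/72 + 4295 = (1/72)*(-117) + 4295 = -13/8 + 4295 = 34347/8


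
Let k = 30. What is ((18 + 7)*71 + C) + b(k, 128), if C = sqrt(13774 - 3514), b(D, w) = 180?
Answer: 1955 + 6*sqrt(285) ≈ 2056.3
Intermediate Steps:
C = 6*sqrt(285) (C = sqrt(10260) = 6*sqrt(285) ≈ 101.29)
((18 + 7)*71 + C) + b(k, 128) = ((18 + 7)*71 + 6*sqrt(285)) + 180 = (25*71 + 6*sqrt(285)) + 180 = (1775 + 6*sqrt(285)) + 180 = 1955 + 6*sqrt(285)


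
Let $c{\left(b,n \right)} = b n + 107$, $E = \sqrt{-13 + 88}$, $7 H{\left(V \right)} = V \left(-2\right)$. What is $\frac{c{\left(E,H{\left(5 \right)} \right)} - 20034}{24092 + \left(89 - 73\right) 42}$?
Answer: $- \frac{19927}{24764} - \frac{25 \sqrt{3}}{86674} \approx -0.80518$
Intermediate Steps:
$H{\left(V \right)} = - \frac{2 V}{7}$ ($H{\left(V \right)} = \frac{V \left(-2\right)}{7} = \frac{\left(-2\right) V}{7} = - \frac{2 V}{7}$)
$E = 5 \sqrt{3}$ ($E = \sqrt{75} = 5 \sqrt{3} \approx 8.6602$)
$c{\left(b,n \right)} = 107 + b n$
$\frac{c{\left(E,H{\left(5 \right)} \right)} - 20034}{24092 + \left(89 - 73\right) 42} = \frac{\left(107 + 5 \sqrt{3} \left(\left(- \frac{2}{7}\right) 5\right)\right) - 20034}{24092 + \left(89 - 73\right) 42} = \frac{\left(107 + 5 \sqrt{3} \left(- \frac{10}{7}\right)\right) - 20034}{24092 + 16 \cdot 42} = \frac{\left(107 - \frac{50 \sqrt{3}}{7}\right) - 20034}{24092 + 672} = \frac{-19927 - \frac{50 \sqrt{3}}{7}}{24764} = \left(-19927 - \frac{50 \sqrt{3}}{7}\right) \frac{1}{24764} = - \frac{19927}{24764} - \frac{25 \sqrt{3}}{86674}$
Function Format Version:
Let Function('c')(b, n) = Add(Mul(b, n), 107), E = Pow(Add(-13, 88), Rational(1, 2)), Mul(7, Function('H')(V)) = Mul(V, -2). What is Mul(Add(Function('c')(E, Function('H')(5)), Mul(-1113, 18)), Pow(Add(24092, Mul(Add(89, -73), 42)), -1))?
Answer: Add(Rational(-19927, 24764), Mul(Rational(-25, 86674), Pow(3, Rational(1, 2)))) ≈ -0.80518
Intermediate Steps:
Function('H')(V) = Mul(Rational(-2, 7), V) (Function('H')(V) = Mul(Rational(1, 7), Mul(V, -2)) = Mul(Rational(1, 7), Mul(-2, V)) = Mul(Rational(-2, 7), V))
E = Mul(5, Pow(3, Rational(1, 2))) (E = Pow(75, Rational(1, 2)) = Mul(5, Pow(3, Rational(1, 2))) ≈ 8.6602)
Function('c')(b, n) = Add(107, Mul(b, n))
Mul(Add(Function('c')(E, Function('H')(5)), Mul(-1113, 18)), Pow(Add(24092, Mul(Add(89, -73), 42)), -1)) = Mul(Add(Add(107, Mul(Mul(5, Pow(3, Rational(1, 2))), Mul(Rational(-2, 7), 5))), Mul(-1113, 18)), Pow(Add(24092, Mul(Add(89, -73), 42)), -1)) = Mul(Add(Add(107, Mul(Mul(5, Pow(3, Rational(1, 2))), Rational(-10, 7))), -20034), Pow(Add(24092, Mul(16, 42)), -1)) = Mul(Add(Add(107, Mul(Rational(-50, 7), Pow(3, Rational(1, 2)))), -20034), Pow(Add(24092, 672), -1)) = Mul(Add(-19927, Mul(Rational(-50, 7), Pow(3, Rational(1, 2)))), Pow(24764, -1)) = Mul(Add(-19927, Mul(Rational(-50, 7), Pow(3, Rational(1, 2)))), Rational(1, 24764)) = Add(Rational(-19927, 24764), Mul(Rational(-25, 86674), Pow(3, Rational(1, 2))))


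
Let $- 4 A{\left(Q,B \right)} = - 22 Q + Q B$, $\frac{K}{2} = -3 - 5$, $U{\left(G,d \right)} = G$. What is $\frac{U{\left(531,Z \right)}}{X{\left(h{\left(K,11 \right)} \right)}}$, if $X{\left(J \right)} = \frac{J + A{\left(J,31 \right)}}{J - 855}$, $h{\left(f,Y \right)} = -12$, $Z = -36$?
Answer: $- \frac{153459}{5} \approx -30692.0$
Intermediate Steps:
$K = -16$ ($K = 2 \left(-3 - 5\right) = 2 \left(-8\right) = -16$)
$A{\left(Q,B \right)} = \frac{11 Q}{2} - \frac{B Q}{4}$ ($A{\left(Q,B \right)} = - \frac{- 22 Q + Q B}{4} = - \frac{- 22 Q + B Q}{4} = \frac{11 Q}{2} - \frac{B Q}{4}$)
$X{\left(J \right)} = - \frac{5 J}{4 \left(-855 + J\right)}$ ($X{\left(J \right)} = \frac{J + \frac{J \left(22 - 31\right)}{4}}{J - 855} = \frac{J + \frac{J \left(22 - 31\right)}{4}}{-855 + J} = \frac{J + \frac{1}{4} J \left(-9\right)}{-855 + J} = \frac{J - \frac{9 J}{4}}{-855 + J} = \frac{\left(- \frac{5}{4}\right) J}{-855 + J} = - \frac{5 J}{4 \left(-855 + J\right)}$)
$\frac{U{\left(531,Z \right)}}{X{\left(h{\left(K,11 \right)} \right)}} = \frac{531}{\left(-5\right) \left(-12\right) \frac{1}{-3420 + 4 \left(-12\right)}} = \frac{531}{\left(-5\right) \left(-12\right) \frac{1}{-3420 - 48}} = \frac{531}{\left(-5\right) \left(-12\right) \frac{1}{-3468}} = \frac{531}{\left(-5\right) \left(-12\right) \left(- \frac{1}{3468}\right)} = \frac{531}{- \frac{5}{289}} = 531 \left(- \frac{289}{5}\right) = - \frac{153459}{5}$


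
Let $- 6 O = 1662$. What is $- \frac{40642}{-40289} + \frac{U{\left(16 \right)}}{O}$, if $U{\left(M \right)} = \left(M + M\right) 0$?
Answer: $\frac{40642}{40289} \approx 1.0088$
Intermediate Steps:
$O = -277$ ($O = \left(- \frac{1}{6}\right) 1662 = -277$)
$U{\left(M \right)} = 0$ ($U{\left(M \right)} = 2 M 0 = 0$)
$- \frac{40642}{-40289} + \frac{U{\left(16 \right)}}{O} = - \frac{40642}{-40289} + \frac{0}{-277} = \left(-40642\right) \left(- \frac{1}{40289}\right) + 0 \left(- \frac{1}{277}\right) = \frac{40642}{40289} + 0 = \frac{40642}{40289}$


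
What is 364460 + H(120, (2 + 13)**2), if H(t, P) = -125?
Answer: 364335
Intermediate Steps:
364460 + H(120, (2 + 13)**2) = 364460 - 125 = 364335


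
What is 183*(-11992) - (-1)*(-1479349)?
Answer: -3673885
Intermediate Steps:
183*(-11992) - (-1)*(-1479349) = -2194536 - 1*1479349 = -2194536 - 1479349 = -3673885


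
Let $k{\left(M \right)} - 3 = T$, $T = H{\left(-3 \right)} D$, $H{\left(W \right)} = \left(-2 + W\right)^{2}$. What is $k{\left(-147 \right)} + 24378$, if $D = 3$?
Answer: $24456$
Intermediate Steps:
$T = 75$ ($T = \left(-2 - 3\right)^{2} \cdot 3 = \left(-5\right)^{2} \cdot 3 = 25 \cdot 3 = 75$)
$k{\left(M \right)} = 78$ ($k{\left(M \right)} = 3 + 75 = 78$)
$k{\left(-147 \right)} + 24378 = 78 + 24378 = 24456$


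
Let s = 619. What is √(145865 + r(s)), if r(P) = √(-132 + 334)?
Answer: √(145865 + √202) ≈ 381.94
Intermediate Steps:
r(P) = √202
√(145865 + r(s)) = √(145865 + √202)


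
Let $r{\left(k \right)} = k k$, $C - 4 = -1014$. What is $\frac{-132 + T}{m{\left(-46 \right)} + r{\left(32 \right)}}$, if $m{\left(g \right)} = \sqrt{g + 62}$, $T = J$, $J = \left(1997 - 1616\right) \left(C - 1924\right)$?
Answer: $- \frac{558993}{514} \approx -1087.5$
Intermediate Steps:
$C = -1010$ ($C = 4 - 1014 = -1010$)
$r{\left(k \right)} = k^{2}$
$J = -1117854$ ($J = \left(1997 - 1616\right) \left(-1010 - 1924\right) = 381 \left(-2934\right) = -1117854$)
$T = -1117854$
$m{\left(g \right)} = \sqrt{62 + g}$
$\frac{-132 + T}{m{\left(-46 \right)} + r{\left(32 \right)}} = \frac{-132 - 1117854}{\sqrt{62 - 46} + 32^{2}} = - \frac{1117986}{\sqrt{16} + 1024} = - \frac{1117986}{4 + 1024} = - \frac{1117986}{1028} = \left(-1117986\right) \frac{1}{1028} = - \frac{558993}{514}$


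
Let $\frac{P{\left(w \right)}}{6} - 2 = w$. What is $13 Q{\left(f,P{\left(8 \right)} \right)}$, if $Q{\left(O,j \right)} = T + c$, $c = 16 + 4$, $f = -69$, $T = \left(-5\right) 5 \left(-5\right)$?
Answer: $1885$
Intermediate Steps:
$T = 125$ ($T = \left(-25\right) \left(-5\right) = 125$)
$P{\left(w \right)} = 12 + 6 w$
$c = 20$
$Q{\left(O,j \right)} = 145$ ($Q{\left(O,j \right)} = 125 + 20 = 145$)
$13 Q{\left(f,P{\left(8 \right)} \right)} = 13 \cdot 145 = 1885$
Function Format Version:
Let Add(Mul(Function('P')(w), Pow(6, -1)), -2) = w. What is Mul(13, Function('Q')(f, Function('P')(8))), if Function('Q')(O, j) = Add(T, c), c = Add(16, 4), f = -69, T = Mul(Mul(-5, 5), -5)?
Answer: 1885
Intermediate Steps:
T = 125 (T = Mul(-25, -5) = 125)
Function('P')(w) = Add(12, Mul(6, w))
c = 20
Function('Q')(O, j) = 145 (Function('Q')(O, j) = Add(125, 20) = 145)
Mul(13, Function('Q')(f, Function('P')(8))) = Mul(13, 145) = 1885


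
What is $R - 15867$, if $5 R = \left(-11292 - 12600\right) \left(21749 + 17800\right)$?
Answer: $- \frac{944984043}{5} \approx -1.89 \cdot 10^{8}$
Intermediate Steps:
$R = - \frac{944904708}{5}$ ($R = \frac{\left(-11292 - 12600\right) \left(21749 + 17800\right)}{5} = \frac{\left(-11292 - 12600\right) 39549}{5} = \frac{\left(-23892\right) 39549}{5} = \frac{1}{5} \left(-944904708\right) = - \frac{944904708}{5} \approx -1.8898 \cdot 10^{8}$)
$R - 15867 = - \frac{944904708}{5} - 15867 = - \frac{944984043}{5}$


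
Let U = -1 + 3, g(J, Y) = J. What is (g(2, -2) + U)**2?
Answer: 16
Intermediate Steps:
U = 2
(g(2, -2) + U)**2 = (2 + 2)**2 = 4**2 = 16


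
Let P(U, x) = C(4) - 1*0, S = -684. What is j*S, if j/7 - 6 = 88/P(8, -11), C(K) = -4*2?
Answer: 23940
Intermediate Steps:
C(K) = -8
P(U, x) = -8 (P(U, x) = -8 - 1*0 = -8 + 0 = -8)
j = -35 (j = 42 + 7*(88/(-8)) = 42 + 7*(88*(-⅛)) = 42 + 7*(-11) = 42 - 77 = -35)
j*S = -35*(-684) = 23940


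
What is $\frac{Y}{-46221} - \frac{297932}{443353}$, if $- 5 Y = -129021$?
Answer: $- \frac{42018474091}{34153698355} \approx -1.2303$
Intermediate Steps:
$Y = \frac{129021}{5}$ ($Y = \left(- \frac{1}{5}\right) \left(-129021\right) = \frac{129021}{5} \approx 25804.0$)
$\frac{Y}{-46221} - \frac{297932}{443353} = \frac{129021}{5 \left(-46221\right)} - \frac{297932}{443353} = \frac{129021}{5} \left(- \frac{1}{46221}\right) - \frac{297932}{443353} = - \frac{43007}{77035} - \frac{297932}{443353} = - \frac{42018474091}{34153698355}$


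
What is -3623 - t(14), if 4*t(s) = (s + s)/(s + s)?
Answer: -14493/4 ≈ -3623.3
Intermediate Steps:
t(s) = ¼ (t(s) = ((s + s)/(s + s))/4 = ((2*s)/((2*s)))/4 = ((2*s)*(1/(2*s)))/4 = (¼)*1 = ¼)
-3623 - t(14) = -3623 - 1*¼ = -3623 - ¼ = -14493/4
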